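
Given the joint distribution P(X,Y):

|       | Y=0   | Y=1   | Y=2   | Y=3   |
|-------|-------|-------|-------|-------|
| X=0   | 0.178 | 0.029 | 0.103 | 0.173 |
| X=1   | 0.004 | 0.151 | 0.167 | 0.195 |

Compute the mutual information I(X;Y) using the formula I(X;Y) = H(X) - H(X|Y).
0.2308 bits

I(X;Y) = H(X) - H(X|Y)

Marginal of X (row sums):
  P(X=0) = 0.178 + 0.029 + 0.103 + 0.173 = 0.483
  P(X=1) = 0.004 + 0.151 + 0.167 + 0.195 = 0.517
H(X) = -[0.483·log₂(0.483) + 0.517·log₂(0.517)]
  = 0.5071 + 0.4921 = 0.9992 bits

Marginal of Y (column sums):
  P(Y=0) = 0.178 + 0.004 = 0.182
  P(Y=1) = 0.029 + 0.151 = 0.180
  P(Y=2) = 0.103 + 0.167 = 0.270
  P(Y=3) = 0.173 + 0.195 = 0.368
H(X|Y) = Σ_y P(y)·H(X|Y=y):
  Y=0: P(Y=0) = 0.182, P(X|Y=0) = (89/91, 2/91) → H(X|Y=0) = 0.1524
  Y=1: P(Y=1) = 0.180, P(X|Y=1) = (29/180, 151/180) → H(X|Y=1) = 0.6370
  Y=2: P(Y=2) = 0.270, P(X|Y=2) = (103/270, 167/270) → H(X|Y=2) = 0.9591
  Y=3: P(Y=3) = 0.368, P(X|Y=3) = (173/368, 195/368) → H(X|Y=3) = 0.9974
H(X|Y) = 0.182·0.1524 + 0.180·0.6370 + 0.270·0.9591 + 0.368·0.9974 = 0.7684 bits

I(X;Y) = H(X) - H(X|Y) = 0.9992 - 0.7684 = 0.2308 bits

Cross-check via I(X;Y) = H(X) + H(Y) - H(X,Y): computing H(Y) from the column sums and H(X,Y) from the 8 cells in the same way gives H(Y) = 1.9334 bits and H(X,Y) = 2.7018 bits, so
I(X;Y) = 0.9992 + 1.9334 - 2.7018 = 0.2308 bits ✓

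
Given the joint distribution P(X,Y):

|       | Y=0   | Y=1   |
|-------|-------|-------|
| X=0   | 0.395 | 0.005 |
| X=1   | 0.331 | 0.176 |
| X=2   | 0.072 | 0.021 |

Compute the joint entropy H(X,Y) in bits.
1.9270 bits

H(X,Y) = -Σ_{x,y} P(x,y) log₂ P(x,y). Per-cell terms -P(x,y)·log₂P(x,y):
  X=0: 0.52933, 0.03822
  X=1: 0.52798, 0.44112
  X=2: 0.27330, 0.11704
Sum of the 6 terms: H(X,Y) = 1.9270 bits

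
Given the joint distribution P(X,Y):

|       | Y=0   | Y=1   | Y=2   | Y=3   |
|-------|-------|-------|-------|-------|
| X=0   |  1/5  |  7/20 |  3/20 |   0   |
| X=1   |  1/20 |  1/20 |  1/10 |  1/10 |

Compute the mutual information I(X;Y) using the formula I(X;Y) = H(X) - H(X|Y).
0.2406 bits

I(X;Y) = H(X) - H(X|Y)

Marginal of X (row sums):
  P(X=0) = 1/5 + 7/20 + 3/20 + 0 = 7/10
  P(X=1) = 1/20 + 1/20 + 1/10 + 1/10 = 3/10
H(X) = -[(7/10)·log₂(7/10) + (3/10)·log₂(3/10)]
  = 0.360201 + 0.521090 = 0.88129 bits

Marginal of Y (column sums):
  P(Y=0) = 1/5 + 1/20 = 1/4
  P(Y=1) = 7/20 + 1/20 = 2/5
  P(Y=2) = 3/20 + 1/10 = 1/4
  P(Y=3) = 0 + 1/10 = 1/10
H(X|Y) = Σ_y P(y)·H(X|Y=y):
  Y=0: P(Y=0) = 1/4, P(X|Y=0) = (4/5, 1/5) → H(X|Y=0) = 0.721928
  Y=1: P(Y=1) = 2/5, P(X|Y=1) = (7/8, 1/8) → H(X|Y=1) = 0.543564
  Y=2: P(Y=2) = 1/4, P(X|Y=2) = (3/5, 2/5) → H(X|Y=2) = 0.970951
  Y=3: P(Y=3) = 1/10, P(X|Y=3) = (0, 1) → H(X|Y=3) = 0.000000
H(X|Y) = (1/4)·0.721928 + (2/5)·0.543564 + (1/4)·0.970951 + (1/10)·0.000000 = 0.64065 bits

I(X;Y) = H(X) - H(X|Y) = 0.88129 - 0.64065 = 0.2406 bits

Cross-check via I(X;Y) = H(X) + H(Y) - H(X,Y): computing H(Y) from the column sums and H(X,Y) from the 8 cells in the same way gives H(Y) = 1.86096 bits and H(X,Y) = 2.50161 bits, so
I(X;Y) = 0.88129 + 1.86096 - 2.50161 = 0.2406 bits ✓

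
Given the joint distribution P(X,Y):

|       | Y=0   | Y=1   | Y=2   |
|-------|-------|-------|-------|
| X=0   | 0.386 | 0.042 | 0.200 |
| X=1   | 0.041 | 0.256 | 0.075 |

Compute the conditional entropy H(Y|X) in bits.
1.2068 bits

H(Y|X) = H(X,Y) - H(X)

H(X,Y) = -Σ_{x,y} P(x,y) log₂ P(x,y). Per-cell terms -P(x,y)·log₂P(x,y):
  X=0: 0.5301, 0.1921, 0.4644
  X=1: 0.1889, 0.5032, 0.2803
Sum of the 6 terms: H(X,Y) = 2.1590 bits

Marginal of X (row sums):
  P(X=0) = 0.386 + 0.042 + 0.200 = 0.628
  P(X=1) = 0.041 + 0.256 + 0.075 = 0.372
H(X) = -[0.628·log₂(0.628) + 0.372·log₂(0.372)]
  = 0.4215 + 0.5307 = 0.9522 bits

H(Y|X) = H(X,Y) - H(X) = 2.1590 - 0.9522 = 1.2068 bits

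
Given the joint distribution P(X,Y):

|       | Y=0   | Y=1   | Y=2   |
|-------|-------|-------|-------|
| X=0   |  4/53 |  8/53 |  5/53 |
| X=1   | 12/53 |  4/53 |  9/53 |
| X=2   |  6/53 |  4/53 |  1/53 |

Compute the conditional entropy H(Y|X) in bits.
1.4522 bits

H(Y|X) = H(X,Y) - H(X)

H(X,Y) = -Σ_{x,y} P(x,y) log₂ P(x,y). Per-cell terms -P(x,y)·log₂P(x,y):
  X=0: 0.28135, 0.41176, 0.32132
  X=1: 0.48520, 0.28135, 0.43438
  X=2: 0.35581, 0.28135, 0.10807
Sum of the 9 terms: H(X,Y) = 2.96059 bits

Marginal of X (row sums):
  P(X=0) = 4/53 + 8/53 + 5/53 = 17/53
  P(X=1) = 12/53 + 4/53 + 9/53 = 25/53
  P(X=2) = 6/53 + 4/53 + 1/53 = 11/53
H(X) = -[(17/53)·log₂(17/53) + (25/53)·log₂(25/53) + (11/53)·log₂(11/53)]
  = 0.52618 + 0.51135 + 0.47082 = 1.50835 bits

H(Y|X) = H(X,Y) - H(X) = 2.96059 - 1.50835 = 1.4522 bits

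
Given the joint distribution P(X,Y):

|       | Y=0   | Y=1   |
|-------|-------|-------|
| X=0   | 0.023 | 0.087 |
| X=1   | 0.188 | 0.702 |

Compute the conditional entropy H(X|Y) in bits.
0.4999 bits

H(X|Y) = H(X,Y) - H(Y)

H(X,Y) = -Σ_{x,y} P(x,y) log₂ P(x,y). Per-cell terms -P(x,y)·log₂P(x,y):
  X=0: 0.1252, 0.3065
  X=1: 0.4533, 0.3583
Sum of the 4 terms: H(X,Y) = 1.2433 bits

Marginal of Y (column sums):
  P(Y=0) = 0.023 + 0.188 = 0.211
  P(Y=1) = 0.087 + 0.702 = 0.789
H(Y) = -[0.211·log₂(0.211) + 0.789·log₂(0.789)]
  = 0.4736 + 0.2698 = 0.7434 bits

H(X|Y) = H(X,Y) - H(Y) = 1.2433 - 0.7434 = 0.4999 bits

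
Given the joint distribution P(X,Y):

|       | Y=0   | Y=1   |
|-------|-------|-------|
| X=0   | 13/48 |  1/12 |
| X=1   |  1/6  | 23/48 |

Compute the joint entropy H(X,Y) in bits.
1.7486 bits

H(X,Y) = -Σ_{x,y} P(x,y) log₂ P(x,y). Per-cell terms -P(x,y)·log₂P(x,y):
  X=0: 0.51039, 0.29875
  X=1: 0.43083, 0.50859
Sum of the 4 terms: H(X,Y) = 1.7486 bits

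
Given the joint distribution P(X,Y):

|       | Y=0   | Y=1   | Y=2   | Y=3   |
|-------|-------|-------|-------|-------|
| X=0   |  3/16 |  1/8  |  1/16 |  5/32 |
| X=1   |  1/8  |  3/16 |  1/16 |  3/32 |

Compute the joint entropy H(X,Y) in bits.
2.8942 bits

H(X,Y) = -Σ_{x,y} P(x,y) log₂ P(x,y). Per-cell terms -P(x,y)·log₂P(x,y):
  X=0: 0.4528, 0.3750, 0.2500, 0.4184
  X=1: 0.3750, 0.4528, 0.2500, 0.3202
Sum of the 8 terms: H(X,Y) = 2.8942 bits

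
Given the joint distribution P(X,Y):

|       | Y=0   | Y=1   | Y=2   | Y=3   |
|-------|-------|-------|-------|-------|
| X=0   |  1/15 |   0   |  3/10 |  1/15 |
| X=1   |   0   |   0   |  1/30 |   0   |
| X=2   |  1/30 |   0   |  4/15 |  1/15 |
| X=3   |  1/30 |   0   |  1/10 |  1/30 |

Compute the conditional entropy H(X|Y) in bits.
1.6188 bits

H(X|Y) = H(X,Y) - H(Y)

H(X,Y) = -Σ_{x,y} P(x,y) log₂ P(x,y). Per-cell terms -P(x,y)·log₂P(x,y):
  X=0: 0.26046, 0.00000, 0.52109, 0.26046
  X=1: 0.00000, 0.00000, 0.16356, 0.00000
  X=2: 0.16356, 0.00000, 0.50850, 0.26046
  X=3: 0.16356, 0.00000, 0.33219, 0.16356
  (cells with P = 0 contribute 0)
Sum of the 16 terms: H(X,Y) = 2.7974 bits

Marginal of Y (column sums):
  P(Y=0) = 1/15 + 0 + 1/30 + 1/30 = 2/15
  P(Y=1) = 0 + 0 + 0 + 0 = 0
  P(Y=2) = 3/10 + 1/30 + 4/15 + 1/10 = 7/10
  P(Y=3) = 1/15 + 0 + 1/15 + 1/30 = 1/6
H(Y) = -[(2/15)·log₂(2/15) + (7/10)·log₂(7/10) + (1/6)·log₂(1/6)]   (outcomes with P = 0 contribute 0)
  = 0.38759 + 0.36020 + 0.43083 = 1.1786 bits

H(X|Y) = H(X,Y) - H(Y) = 2.7974 - 1.1786 = 1.6188 bits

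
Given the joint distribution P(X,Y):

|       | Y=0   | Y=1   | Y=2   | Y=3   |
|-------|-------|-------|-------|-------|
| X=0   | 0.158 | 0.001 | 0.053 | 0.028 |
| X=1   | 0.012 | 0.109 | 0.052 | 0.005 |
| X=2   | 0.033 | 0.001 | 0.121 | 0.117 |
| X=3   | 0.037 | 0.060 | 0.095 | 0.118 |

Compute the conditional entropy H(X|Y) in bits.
1.5287 bits

H(X|Y) = H(X,Y) - H(Y)

H(X,Y) = -Σ_{x,y} P(x,y) log₂ P(x,y). Per-cell terms -P(x,y)·log₂P(x,y):
  X=0: 0.42060, 0.00997, 0.22461, 0.14444
  X=1: 0.07657, 0.34854, 0.22180, 0.03822
  X=2: 0.16241, 0.00997, 0.36868, 0.36216
  X=3: 0.17598, 0.24353, 0.32261, 0.36381
Sum of the 16 terms: H(X,Y) = 3.4939 bits

Marginal of Y (column sums):
  P(Y=0) = 0.158 + 0.012 + 0.033 + 0.037 = 0.240
  P(Y=1) = 0.001 + 0.109 + 0.001 + 0.060 = 0.171
  P(Y=2) = 0.053 + 0.052 + 0.121 + 0.095 = 0.321
  P(Y=3) = 0.028 + 0.005 + 0.117 + 0.118 = 0.268
H(Y) = -[0.240·log₂(0.240) + 0.171·log₂(0.171) + 0.321·log₂(0.321) + 0.268·log₂(0.268)]
  = 0.49413 + 0.43570 + 0.52623 + 0.50912 = 1.9652 bits

H(X|Y) = H(X,Y) - H(Y) = 3.4939 - 1.9652 = 1.5287 bits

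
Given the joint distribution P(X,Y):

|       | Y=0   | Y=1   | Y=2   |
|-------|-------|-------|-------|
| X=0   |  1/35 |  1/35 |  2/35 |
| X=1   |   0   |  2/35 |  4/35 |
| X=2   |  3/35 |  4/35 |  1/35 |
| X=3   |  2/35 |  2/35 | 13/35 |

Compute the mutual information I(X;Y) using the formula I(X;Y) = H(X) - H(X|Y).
0.2546 bits

I(X;Y) = H(X) - H(X|Y)

Marginal of X (row sums):
  P(X=0) = 1/35 + 1/35 + 2/35 = 4/35
  P(X=1) = 0 + 2/35 + 4/35 = 6/35
  P(X=2) = 3/35 + 4/35 + 1/35 = 8/35
  P(X=3) = 2/35 + 2/35 + 13/35 = 17/35
H(X) = -[(4/35)·log₂(4/35) + (6/35)·log₂(6/35) + (8/35)·log₂(8/35) + (17/35)·log₂(17/35)]
  = 0.357632 + 0.436169 + 0.486693 + 0.506027 = 1.78652 bits

Marginal of Y (column sums):
  P(Y=0) = 1/35 + 0 + 3/35 + 2/35 = 6/35
  P(Y=1) = 1/35 + 2/35 + 4/35 + 2/35 = 9/35
  P(Y=2) = 2/35 + 4/35 + 1/35 + 13/35 = 4/7
H(X|Y) = Σ_y P(y)·H(X|Y=y):
  Y=0: P(Y=0) = 6/35, P(X|Y=0) = (1/6, 0, 1/2, 1/3) → H(X|Y=0) = 1.459148
  Y=1: P(Y=1) = 9/35, P(X|Y=1) = (1/9, 2/9, 4/9, 2/9) → H(X|Y=1) = 1.836592
  Y=2: P(Y=2) = 4/7, P(X|Y=2) = (1/10, 1/5, 1/20, 13/20) → H(X|Y=2) = 1.416642
H(X|Y) = (6/35)·1.459148 + (9/35)·1.836592 + (4/7)·1.416642 = 1.53192 bits

I(X;Y) = H(X) - H(X|Y) = 1.78652 - 1.53192 = 0.2546 bits

Cross-check via I(X;Y) = H(X) + H(Y) - H(X,Y): computing H(Y) from the column sums and H(X,Y) from the 12 cells in the same way gives H(Y) = 1.40135 bits and H(X,Y) = 2.93327 bits, so
I(X;Y) = 1.78652 + 1.40135 - 2.93327 = 0.2546 bits ✓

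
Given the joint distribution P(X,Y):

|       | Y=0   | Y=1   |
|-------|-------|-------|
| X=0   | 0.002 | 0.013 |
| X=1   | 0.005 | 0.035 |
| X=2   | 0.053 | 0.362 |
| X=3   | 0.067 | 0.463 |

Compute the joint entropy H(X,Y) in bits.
1.8378 bits

H(X,Y) = -Σ_{x,y} P(x,y) log₂ P(x,y). Per-cell terms -P(x,y)·log₂P(x,y):
  X=0: 0.0179, 0.0814
  X=1: 0.0382, 0.1693
  X=2: 0.2246, 0.5307
  X=3: 0.2613, 0.5144
Sum of the 8 terms: H(X,Y) = 1.8378 bits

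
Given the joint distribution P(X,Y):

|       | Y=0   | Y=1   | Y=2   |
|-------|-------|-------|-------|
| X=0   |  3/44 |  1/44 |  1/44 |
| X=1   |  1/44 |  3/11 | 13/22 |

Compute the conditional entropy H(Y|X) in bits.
1.0853 bits

H(Y|X) = H(X,Y) - H(X)

H(X,Y) = -Σ_{x,y} P(x,y) log₂ P(x,y). Per-cell terms -P(x,y)·log₂P(x,y):
  X=0: 0.26417, 0.12408, 0.12408
  X=1: 0.12408, 0.51122, 0.44850
Sum of the 6 terms: H(X,Y) = 1.5961 bits

Marginal of X (row sums):
  P(X=0) = 3/44 + 1/44 + 1/44 = 5/44
  P(X=1) = 1/44 + 3/11 + 13/22 = 39/44
H(X) = -[(5/44)·log₂(5/44) + (39/44)·log₂(39/44)]
  = 0.35653 + 0.15425 = 0.5108 bits

H(Y|X) = H(X,Y) - H(X) = 1.5961 - 0.5108 = 1.0853 bits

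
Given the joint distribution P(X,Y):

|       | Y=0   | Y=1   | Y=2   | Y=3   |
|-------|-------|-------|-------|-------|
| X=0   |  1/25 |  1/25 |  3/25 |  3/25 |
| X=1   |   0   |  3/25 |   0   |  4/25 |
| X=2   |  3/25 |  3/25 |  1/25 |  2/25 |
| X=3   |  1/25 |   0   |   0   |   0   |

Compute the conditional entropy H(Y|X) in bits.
1.5363 bits

H(Y|X) = H(X,Y) - H(X)

H(X,Y) = -Σ_{x,y} P(x,y) log₂ P(x,y). Per-cell terms -P(x,y)·log₂P(x,y):
  X=0: 0.18575, 0.18575, 0.36707, 0.36707
  X=1: 0.00000, 0.36707, 0.00000, 0.42302
  X=2: 0.36707, 0.36707, 0.18575, 0.29151
  X=3: 0.18575, 0.00000, 0.00000, 0.00000
  (cells with P = 0 contribute 0)
Sum of the 16 terms: H(X,Y) = 3.2929 bits

Marginal of X (row sums):
  P(X=0) = 1/25 + 1/25 + 3/25 + 3/25 = 8/25
  P(X=1) = 0 + 3/25 + 0 + 4/25 = 7/25
  P(X=2) = 3/25 + 3/25 + 1/25 + 2/25 = 9/25
  P(X=3) = 1/25 + 0 + 0 + 0 = 1/25
H(X) = -[(8/25)·log₂(8/25) + (7/25)·log₂(7/25) + (9/25)·log₂(9/25) + (1/25)·log₂(1/25)]
  = 0.52603 + 0.51422 + 0.53062 + 0.18575 = 1.7566 bits

H(Y|X) = H(X,Y) - H(X) = 3.2929 - 1.7566 = 1.5363 bits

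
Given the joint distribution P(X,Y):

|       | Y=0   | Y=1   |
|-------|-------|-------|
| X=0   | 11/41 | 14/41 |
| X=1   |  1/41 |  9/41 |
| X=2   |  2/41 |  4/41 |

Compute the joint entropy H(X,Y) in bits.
2.1896 bits

H(X,Y) = -Σ_{x,y} P(x,y) log₂ P(x,y). Per-cell terms -P(x,y)·log₂P(x,y):
  X=0: 0.50925, 0.52934
  X=1: 0.13067, 0.48021
  X=2: 0.21256, 0.32757
Sum of the 6 terms: H(X,Y) = 2.1896 bits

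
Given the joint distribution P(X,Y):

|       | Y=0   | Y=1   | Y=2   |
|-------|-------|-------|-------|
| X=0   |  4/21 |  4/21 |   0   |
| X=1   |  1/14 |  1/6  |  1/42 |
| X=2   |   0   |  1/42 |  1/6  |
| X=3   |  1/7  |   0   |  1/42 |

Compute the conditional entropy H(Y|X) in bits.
0.9080 bits

H(Y|X) = H(X,Y) - H(X)

H(X,Y) = -Σ_{x,y} P(x,y) log₂ P(x,y). Per-cell terms -P(x,y)·log₂P(x,y):
  X=0: 0.4556795, 0.4556795, 0.0000000
  X=1: 0.2719539, 0.4308271, 0.1283885
  X=2: 0.0000000, 0.1283885, 0.4308271
  X=3: 0.4010507, 0.0000000, 0.1283885
  (cells with P = 0 contribute 0)
Sum of the 12 terms: H(X,Y) = 2.831183 bits

Marginal of X (row sums):
  P(X=0) = 4/21 + 4/21 + 0 = 8/21
  P(X=1) = 1/14 + 1/6 + 1/42 = 11/42
  P(X=2) = 0 + 1/42 + 1/6 = 4/21
  P(X=3) = 1/7 + 0 + 1/42 = 1/6
H(X) = -[(8/21)·log₂(8/21) + (11/42)·log₂(11/42) + (4/21)·log₂(4/21) + (1/6)·log₂(1/6)]
  = 0.5304066 + 0.5062320 + 0.4556795 + 0.4308271 = 1.923145 bits

H(Y|X) = H(X,Y) - H(X) = 2.831183 - 1.923145 = 0.9080 bits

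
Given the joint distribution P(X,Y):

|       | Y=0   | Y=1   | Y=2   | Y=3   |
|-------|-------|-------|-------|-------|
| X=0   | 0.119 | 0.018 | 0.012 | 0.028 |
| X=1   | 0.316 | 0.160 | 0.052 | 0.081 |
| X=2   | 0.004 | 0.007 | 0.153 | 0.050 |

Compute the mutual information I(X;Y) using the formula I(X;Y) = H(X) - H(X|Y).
0.3589 bits

I(X;Y) = H(X) - H(X|Y)

Marginal of X (row sums):
  P(X=0) = 0.119 + 0.018 + 0.012 + 0.028 = 0.177
  P(X=1) = 0.316 + 0.160 + 0.052 + 0.081 = 0.609
  P(X=2) = 0.004 + 0.007 + 0.153 + 0.050 = 0.214
H(X) = -[0.177·log₂(0.177) + 0.609·log₂(0.609) + 0.214·log₂(0.214)]
  = 0.44218 + 0.43573 + 0.47600 = 1.3539 bits

Marginal of Y (column sums):
  P(Y=0) = 0.119 + 0.316 + 0.004 = 0.439
  P(Y=1) = 0.018 + 0.160 + 0.007 = 0.185
  P(Y=2) = 0.012 + 0.052 + 0.153 = 0.217
  P(Y=3) = 0.028 + 0.081 + 0.050 = 0.159
H(X|Y) = Σ_y P(y)·H(X|Y=y):
  Y=0: P(Y=0) = 0.439, P(X|Y=0) = (119/439, 316/439, 4/439) → H(X|Y=0) = 0.91366
  Y=1: P(Y=1) = 0.185, P(X|Y=1) = (18/185, 32/37, 7/185) → H(X|Y=1) = 0.68696
  Y=2: P(Y=2) = 0.217, P(X|Y=2) = (12/217, 52/217, 153/217) → H(X|Y=2) = 1.08034
  Y=3: P(Y=3) = 0.159, P(X|Y=3) = (28/159, 27/53, 50/159) → H(X|Y=3) = 1.46177
H(X|Y) = 0.439·0.91366 + 0.185·0.68696 + 0.217·1.08034 + 0.159·1.46177 = 0.9950 bits

I(X;Y) = H(X) - H(X|Y) = 1.3539 - 0.9950 = 0.3589 bits

Cross-check via I(X;Y) = H(X) + H(Y) - H(X,Y): computing H(Y) from the column sums and H(X,Y) from the 12 cells in the same way gives H(Y) = 1.8719 bits and H(X,Y) = 2.8669 bits, so
I(X;Y) = 1.3539 + 1.8719 - 2.8669 = 0.3589 bits ✓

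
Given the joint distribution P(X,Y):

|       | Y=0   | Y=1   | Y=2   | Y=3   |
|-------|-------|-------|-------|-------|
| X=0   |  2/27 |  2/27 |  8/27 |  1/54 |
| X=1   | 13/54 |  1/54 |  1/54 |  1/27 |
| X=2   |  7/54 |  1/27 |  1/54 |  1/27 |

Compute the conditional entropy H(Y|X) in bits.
1.3860 bits

H(Y|X) = H(X,Y) - H(X)

H(X,Y) = -Σ_{x,y} P(x,y) log₂ P(x,y). Per-cell terms -P(x,y)·log₂P(x,y):
  X=0: 0.27814, 0.27814, 0.51997, 0.10657
  X=1: 0.49459, 0.10657, 0.10657, 0.17611
  X=2: 0.38209, 0.17611, 0.10657, 0.17611
Sum of the 12 terms: H(X,Y) = 2.9075 bits

Marginal of X (row sums):
  P(X=0) = 2/27 + 2/27 + 8/27 + 1/54 = 25/54
  P(X=1) = 13/54 + 1/54 + 1/54 + 1/27 = 17/54
  P(X=2) = 7/54 + 1/27 + 1/54 + 1/27 = 2/9
H(X) = -[(25/54)·log₂(25/54) + (17/54)·log₂(17/54) + (2/9)·log₂(2/9)]
  = 0.51437 + 0.52493 + 0.48221 = 1.5215 bits

H(Y|X) = H(X,Y) - H(X) = 2.9075 - 1.5215 = 1.3860 bits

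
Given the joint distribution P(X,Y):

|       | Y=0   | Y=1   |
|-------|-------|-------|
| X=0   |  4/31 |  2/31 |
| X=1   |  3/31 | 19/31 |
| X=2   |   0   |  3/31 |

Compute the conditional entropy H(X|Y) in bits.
0.9507 bits

H(X|Y) = H(X,Y) - H(Y)

H(X,Y) = -Σ_{x,y} P(x,y) log₂ P(x,y). Per-cell terms -P(x,y)·log₂P(x,y):
  X=0: 0.38119, 0.25511
  X=1: 0.32605, 0.43287
  X=2: 0.00000, 0.32605
  (cells with P = 0 contribute 0)
Sum of the 6 terms: H(X,Y) = 1.7213 bits

Marginal of Y (column sums):
  P(Y=0) = 4/31 + 3/31 + 0 = 7/31
  P(Y=1) = 2/31 + 19/31 + 3/31 = 24/31
H(Y) = -[(7/31)·log₂(7/31) + (24/31)·log₂(24/31)]
  = 0.48477 + 0.28586 = 0.7706 bits

H(X|Y) = H(X,Y) - H(Y) = 1.7213 - 0.7706 = 0.9507 bits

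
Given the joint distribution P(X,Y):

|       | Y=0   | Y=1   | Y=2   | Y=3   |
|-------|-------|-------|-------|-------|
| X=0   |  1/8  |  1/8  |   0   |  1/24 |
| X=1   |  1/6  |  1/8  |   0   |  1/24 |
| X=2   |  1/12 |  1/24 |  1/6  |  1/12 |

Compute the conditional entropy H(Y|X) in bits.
1.5798 bits

H(Y|X) = H(X,Y) - H(X)

H(X,Y) = -Σ_{x,y} P(x,y) log₂ P(x,y). Per-cell terms -P(x,y)·log₂P(x,y):
  X=0: 0.375000, 0.375000, 0.000000, 0.191040
  X=1: 0.430827, 0.375000, 0.000000, 0.191040
  X=2: 0.298747, 0.191040, 0.430827, 0.298747
  (cells with P = 0 contribute 0)
Sum of the 12 terms: H(X,Y) = 3.15727 bits

Marginal of X (row sums):
  P(X=0) = 1/8 + 1/8 + 0 + 1/24 = 7/24
  P(X=1) = 1/6 + 1/8 + 0 + 1/24 = 1/3
  P(X=2) = 1/12 + 1/24 + 1/6 + 1/12 = 3/8
H(X) = -[(7/24)·log₂(7/24) + (1/3)·log₂(1/3) + (3/8)·log₂(3/8)]
  = 0.518469 + 0.528321 + 0.530639 = 1.57743 bits

H(Y|X) = H(X,Y) - H(X) = 3.15727 - 1.57743 = 1.5798 bits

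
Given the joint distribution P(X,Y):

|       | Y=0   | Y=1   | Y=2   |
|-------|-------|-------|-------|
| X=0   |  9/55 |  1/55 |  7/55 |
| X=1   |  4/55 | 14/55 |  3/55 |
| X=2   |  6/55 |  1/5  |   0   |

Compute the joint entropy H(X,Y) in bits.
2.7304 bits

H(X,Y) = -Σ_{x,y} P(x,y) log₂ P(x,y). Per-cell terms -P(x,y)·log₂P(x,y):
  X=0: 0.4273, 0.1051, 0.3785
  X=1: 0.2750, 0.5025, 0.2289
  X=2: 0.3487, 0.4644, 0.0000
  (cells with P = 0 contribute 0)
Sum of the 9 terms: H(X,Y) = 2.7304 bits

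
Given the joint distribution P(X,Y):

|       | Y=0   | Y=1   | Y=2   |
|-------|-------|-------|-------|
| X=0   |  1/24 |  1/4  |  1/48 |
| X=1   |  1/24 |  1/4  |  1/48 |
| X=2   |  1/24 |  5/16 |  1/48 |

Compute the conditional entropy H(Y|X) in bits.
0.8671 bits

H(Y|X) = H(X,Y) - H(X)

H(X,Y) = -Σ_{x,y} P(x,y) log₂ P(x,y). Per-cell terms -P(x,y)·log₂P(x,y):
  X=0: 0.1910401, 0.5000000, 0.1163534
  X=1: 0.1910401, 0.5000000, 0.1163534
  X=2: 0.1910401, 0.5243975, 0.1163534
Sum of the 9 terms: H(X,Y) = 2.446578 bits

Marginal of X (row sums):
  P(X=0) = 1/24 + 1/4 + 1/48 = 5/16
  P(X=1) = 1/24 + 1/4 + 1/48 = 5/16
  P(X=2) = 1/24 + 5/16 + 1/48 = 3/8
H(X) = -[(5/16)·log₂(5/16) + (5/16)·log₂(5/16) + (3/8)·log₂(3/8)]
  = 0.5243975 + 0.5243975 + 0.5306391 = 1.579434 bits

H(Y|X) = H(X,Y) - H(X) = 2.446578 - 1.579434 = 0.8671 bits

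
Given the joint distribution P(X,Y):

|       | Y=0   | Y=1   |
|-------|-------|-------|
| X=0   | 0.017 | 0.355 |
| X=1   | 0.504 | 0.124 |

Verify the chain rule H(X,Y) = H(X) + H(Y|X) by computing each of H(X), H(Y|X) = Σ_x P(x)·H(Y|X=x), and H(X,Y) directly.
H(X) = 0.9522 bits, H(Y|X) = 0.5498 bits, H(X,Y) = 1.5020 bits

Marginal of X (row sums):
  P(X=0) = 0.017 + 0.355 = 0.372
  P(X=1) = 0.504 + 0.124 = 0.628
H(X) = -[0.372·log₂(0.372) + 0.628·log₂(0.628)]
  = 0.53070 + 0.42149 = 0.9522 bits

H(Y|X) = Σ_x P(x)·H(Y|X=x):
  X=0: P(X=0) = 0.372, P(Y|X=0) = (17/372, 355/372) → H(Y|X=0) = 0.26784
  X=1: P(X=1) = 0.628, P(Y|X=1) = (126/157, 31/157) → H(Y|X=1) = 0.71680
H(Y|X) = 0.372·0.26784 + 0.628·0.71680 = 0.5498 bits

H(X,Y) = -Σ_{x,y} P(x,y) log₂ P(x,y). Per-cell terms -P(x,y)·log₂P(x,y):
  X=0: 0.09993, 0.53041
  X=1: 0.49821, 0.37344
Sum of the 4 terms: H(X,Y) = 1.5020 bits

Chain rule check:
  H(X) + H(Y|X) = 0.9522 + 0.5498 = 1.5020 bits
  H(X,Y) = 1.5020 bits
✓ Chain rule verified.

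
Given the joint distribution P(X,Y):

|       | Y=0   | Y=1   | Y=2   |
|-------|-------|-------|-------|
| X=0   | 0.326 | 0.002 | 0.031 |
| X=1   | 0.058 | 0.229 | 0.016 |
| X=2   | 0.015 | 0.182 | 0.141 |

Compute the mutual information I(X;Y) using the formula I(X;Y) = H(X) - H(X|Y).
0.6327 bits

I(X;Y) = H(X) - H(X|Y)

Marginal of X (row sums):
  P(X=0) = 0.326 + 0.002 + 0.031 = 0.359
  P(X=1) = 0.058 + 0.229 + 0.016 = 0.303
  P(X=2) = 0.015 + 0.182 + 0.141 = 0.338
H(X) = -[0.359·log₂(0.359) + 0.303·log₂(0.303) + 0.338·log₂(0.338)]
  = 0.5306 + 0.5220 + 0.5289 = 1.5815 bits

Marginal of Y (column sums):
  P(Y=0) = 0.326 + 0.058 + 0.015 = 0.399
  P(Y=1) = 0.002 + 0.229 + 0.182 = 0.413
  P(Y=2) = 0.031 + 0.016 + 0.141 = 0.188
H(X|Y) = Σ_y P(y)·H(X|Y=y):
  Y=0: P(Y=0) = 0.399, P(X|Y=0) = (326/399, 58/399, 5/133) → H(X|Y=0) = 0.8206
  Y=1: P(Y=1) = 0.413, P(X|Y=1) = (2/413, 229/413, 26/59) → H(X|Y=1) = 1.0300
  Y=2: P(Y=2) = 0.188, P(X|Y=2) = (31/188, 4/47, 3/4) → H(X|Y=2) = 1.0426
H(X|Y) = 0.399·0.8206 + 0.413·1.0300 + 0.188·1.0426 = 0.9488 bits

I(X;Y) = H(X) - H(X|Y) = 1.5815 - 0.9488 = 0.6327 bits

Cross-check via I(X;Y) = H(X) + H(Y) - H(X,Y): computing H(Y) from the column sums and H(X,Y) from the 9 cells in the same way gives H(Y) = 1.5091 bits and H(X,Y) = 2.4579 bits, so
I(X;Y) = 1.5815 + 1.5091 - 2.4579 = 0.6327 bits ✓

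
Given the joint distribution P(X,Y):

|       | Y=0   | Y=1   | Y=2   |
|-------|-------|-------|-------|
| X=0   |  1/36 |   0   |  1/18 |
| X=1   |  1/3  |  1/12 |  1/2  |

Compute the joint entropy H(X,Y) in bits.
1.7023 bits

H(X,Y) = -Σ_{x,y} P(x,y) log₂ P(x,y). Per-cell terms -P(x,y)·log₂P(x,y):
  X=0: 0.1436, 0.0000, 0.2317
  X=1: 0.5283, 0.2987, 0.5000
  (cells with P = 0 contribute 0)
Sum of the 6 terms: H(X,Y) = 1.7023 bits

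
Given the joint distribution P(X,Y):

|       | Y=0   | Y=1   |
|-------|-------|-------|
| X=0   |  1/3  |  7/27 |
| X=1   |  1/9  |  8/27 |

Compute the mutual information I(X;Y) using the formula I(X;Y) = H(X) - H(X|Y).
0.0608 bits

I(X;Y) = H(X) - H(X|Y)

Marginal of X (row sums):
  P(X=0) = 1/3 + 7/27 = 16/27
  P(X=1) = 1/9 + 8/27 = 11/27
H(X) = -[(16/27)·log₂(16/27) + (11/27)·log₂(11/27)]
  = 0.44734 + 0.52778 = 0.9751 bits

Marginal of Y (column sums):
  P(Y=0) = 1/3 + 1/9 = 4/9
  P(Y=1) = 7/27 + 8/27 = 5/9
H(X|Y) = Σ_y P(y)·H(X|Y=y):
  Y=0: P(Y=0) = 4/9, P(X|Y=0) = (3/4, 1/4) → H(X|Y=0) = 0.81128
  Y=1: P(Y=1) = 5/9, P(X|Y=1) = (7/15, 8/15) → H(X|Y=1) = 0.99679
H(X|Y) = (4/9)·0.81128 + (5/9)·0.99679 = 0.9143 bits

I(X;Y) = H(X) - H(X|Y) = 0.9751 - 0.9143 = 0.0608 bits

Cross-check via I(X;Y) = H(X) + H(Y) - H(X,Y): computing H(Y) from the column sums and H(X,Y) from the 4 cells in the same way gives H(Y) = 0.9911 bits and H(X,Y) = 1.9054 bits, so
I(X;Y) = 0.9751 + 0.9911 - 1.9054 = 0.0608 bits ✓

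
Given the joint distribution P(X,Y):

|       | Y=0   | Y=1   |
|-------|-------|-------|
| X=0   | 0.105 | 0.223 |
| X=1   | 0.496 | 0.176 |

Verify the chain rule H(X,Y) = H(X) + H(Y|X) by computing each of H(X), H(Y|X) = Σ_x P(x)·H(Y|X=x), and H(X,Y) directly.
H(X) = 0.9129 bits, H(Y|X) = 0.8542 bits, H(X,Y) = 1.7670 bits

Marginal of X (row sums):
  P(X=0) = 0.105 + 0.223 = 0.328
  P(X=1) = 0.496 + 0.176 = 0.672
H(X) = -[0.328·log₂(0.328) + 0.672·log₂(0.672)]
  = 0.5275 + 0.3854 = 0.9129 bits

H(Y|X) = Σ_x P(x)·H(Y|X=x):
  X=0: P(X=0) = 0.328, P(Y|X=0) = (105/328, 223/328) → H(Y|X=0) = 0.9045
  X=1: P(X=1) = 0.672, P(Y|X=1) = (31/42, 11/42) → H(Y|X=1) = 0.8296
H(Y|X) = 0.328·0.9045 + 0.672·0.8296 = 0.8542 bits

H(X,Y) = -Σ_{x,y} P(x,y) log₂ P(x,y). Per-cell terms -P(x,y)·log₂P(x,y):
  X=0: 0.3414, 0.4828
  X=1: 0.5017, 0.4411
Sum of the 4 terms: H(X,Y) = 1.7670 bits

Chain rule check:
  H(X) + H(Y|X) = 0.9129 + 0.8542 = 1.7671 bits
  H(X,Y) = 1.7670 bits
✓ Chain rule verified (Δ = 0.0001 is 4-dp rounding noise: each of the three values was rounded independently).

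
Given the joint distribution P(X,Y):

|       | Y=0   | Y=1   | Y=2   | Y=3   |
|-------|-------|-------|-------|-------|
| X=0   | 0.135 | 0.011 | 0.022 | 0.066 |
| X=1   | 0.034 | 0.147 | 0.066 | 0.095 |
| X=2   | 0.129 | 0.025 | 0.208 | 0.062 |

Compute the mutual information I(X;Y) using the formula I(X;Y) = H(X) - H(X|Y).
0.2865 bits

I(X;Y) = H(X) - H(X|Y)

Marginal of X (row sums):
  P(X=0) = 0.135 + 0.011 + 0.022 + 0.066 = 0.234
  P(X=1) = 0.034 + 0.147 + 0.066 + 0.095 = 0.342
  P(X=2) = 0.129 + 0.025 + 0.208 + 0.062 = 0.424
H(X) = -[0.234·log₂(0.234) + 0.342·log₂(0.342) + 0.424·log₂(0.424)]
  = 0.490328 + 0.529393 + 0.524854 = 1.544575 bits

Marginal of Y (column sums):
  P(Y=0) = 0.135 + 0.034 + 0.129 = 0.298
  P(Y=1) = 0.011 + 0.147 + 0.025 = 0.183
  P(Y=2) = 0.022 + 0.066 + 0.208 = 0.296
  P(Y=3) = 0.066 + 0.095 + 0.062 = 0.223
H(X|Y) = Σ_y P(y)·H(X|Y=y):
  Y=0: P(Y=0) = 0.298, P(X|Y=0) = (135/298, 17/149, 129/298) → H(X|Y=0) = 1.397718
  Y=1: P(Y=1) = 0.183, P(X|Y=1) = (11/183, 49/61, 25/183) → H(X|Y=1) = 0.890006
  Y=2: P(Y=2) = 0.296, P(X|Y=2) = (11/148, 33/148, 26/37) → H(X|Y=2) = 1.119153
  Y=3: P(Y=3) = 0.223, P(X|Y=3) = (66/223, 95/223, 62/223) → H(X|Y=3) = 1.557732
H(X|Y) = 0.298·1.397718 + 0.183·0.890006 + 0.296·1.119153 + 0.223·1.557732 = 1.258035 bits

I(X;Y) = H(X) - H(X|Y) = 1.544575 - 1.258035 = 0.2865 bits

Cross-check via I(X;Y) = H(X) + H(Y) - H(X,Y): computing H(Y) from the column sums and H(X,Y) from the 12 cells in the same way gives H(Y) = 1.971500 bits and H(X,Y) = 3.229535 bits, so
I(X;Y) = 1.544575 + 1.971500 - 3.229535 = 0.2865 bits ✓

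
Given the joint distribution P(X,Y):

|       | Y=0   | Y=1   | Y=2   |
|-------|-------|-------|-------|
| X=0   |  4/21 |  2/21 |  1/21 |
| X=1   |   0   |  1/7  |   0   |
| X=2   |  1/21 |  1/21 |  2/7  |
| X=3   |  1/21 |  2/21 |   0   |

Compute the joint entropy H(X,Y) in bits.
2.8559 bits

H(X,Y) = -Σ_{x,y} P(x,y) log₂ P(x,y). Per-cell terms -P(x,y)·log₂P(x,y):
  X=0: 0.45568, 0.32308, 0.20916
  X=1: 0.00000, 0.40105, 0.00000
  X=2: 0.20916, 0.20916, 0.51639
  X=3: 0.20916, 0.32308, 0.00000
  (cells with P = 0 contribute 0)
Sum of the 12 terms: H(X,Y) = 2.8559 bits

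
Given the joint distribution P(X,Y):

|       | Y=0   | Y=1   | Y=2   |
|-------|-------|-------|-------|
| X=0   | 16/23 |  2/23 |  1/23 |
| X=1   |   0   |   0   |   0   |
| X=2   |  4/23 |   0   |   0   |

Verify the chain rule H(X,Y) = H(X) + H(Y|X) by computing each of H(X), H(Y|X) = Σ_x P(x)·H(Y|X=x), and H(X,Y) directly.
H(X) = 0.6666 bits, H(Y|X) = 0.6396 bits, H(X,Y) = 1.3062 bits

Marginal of X (row sums):
  P(X=0) = 16/23 + 2/23 + 1/23 = 19/23
  P(X=1) = 0 + 0 + 0 = 0
  P(X=2) = 4/23 + 0 + 0 = 4/23
H(X) = -[(19/23)·log₂(19/23) + (4/23)·log₂(4/23)]   (outcomes with P = 0 contribute 0)
  = 0.2277 + 0.4389 = 0.6666 bits

H(Y|X) = Σ_x P(x)·H(Y|X=x):
  X=0: P(X=0) = 19/23, P(Y|X=0) = (16/19, 2/19, 1/19) → H(Y|X=0) = 0.7742
  X=1: P(X=1) = 0 → contributes 0
  X=2: P(X=2) = 4/23, P(Y|X=2) = (1, 0, 0) → H(Y|X=2) = 0.0000
H(Y|X) = (19/23)·0.7742 + (4/23)·0.0000 = 0.6396 bits

H(X,Y) = -Σ_{x,y} P(x,y) log₂ P(x,y). Per-cell terms -P(x,y)·log₂P(x,y):
  X=0: 0.3642, 0.3064, 0.1967
  X=1: 0.0000, 0.0000, 0.0000
  X=2: 0.4389, 0.0000, 0.0000
  (cells with P = 0 contribute 0)
Sum of the 9 terms: H(X,Y) = 1.3062 bits

Chain rule check:
  H(X) + H(Y|X) = 0.6666 + 0.6396 = 1.3062 bits
  H(X,Y) = 1.3062 bits
✓ Chain rule verified.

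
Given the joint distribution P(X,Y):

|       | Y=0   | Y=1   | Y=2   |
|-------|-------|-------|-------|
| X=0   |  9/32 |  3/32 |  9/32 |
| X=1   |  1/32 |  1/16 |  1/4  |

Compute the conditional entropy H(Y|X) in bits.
1.3275 bits

H(Y|X) = H(X,Y) - H(X)

H(X,Y) = -Σ_{x,y} P(x,y) log₂ P(x,y). Per-cell terms -P(x,y)·log₂P(x,y):
  X=0: 0.51471, 0.32016, 0.51471
  X=1: 0.15625, 0.25000, 0.50000
Sum of the 6 terms: H(X,Y) = 2.25583 bits

Marginal of X (row sums):
  P(X=0) = 9/32 + 3/32 + 9/32 = 21/32
  P(X=1) = 1/32 + 1/16 + 1/4 = 11/32
H(X) = -[(21/32)·log₂(21/32) + (11/32)·log₂(11/32)]
  = 0.39879 + 0.52957 = 0.92836 bits

H(Y|X) = H(X,Y) - H(X) = 2.25583 - 0.92836 = 1.3275 bits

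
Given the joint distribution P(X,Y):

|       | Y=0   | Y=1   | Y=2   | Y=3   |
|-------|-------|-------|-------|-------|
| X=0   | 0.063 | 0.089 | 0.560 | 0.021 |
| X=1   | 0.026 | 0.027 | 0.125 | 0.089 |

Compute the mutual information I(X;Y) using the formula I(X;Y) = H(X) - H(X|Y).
0.1218 bits

I(X;Y) = H(X) - H(X|Y)

Marginal of X (row sums):
  P(X=0) = 0.063 + 0.089 + 0.560 + 0.021 = 0.733
  P(X=1) = 0.026 + 0.027 + 0.125 + 0.089 = 0.267
H(X) = -[0.733·log₂(0.733) + 0.267·log₂(0.267)]
  = 0.32847 + 0.50866 = 0.8371 bits

Marginal of Y (column sums):
  P(Y=0) = 0.063 + 0.026 = 0.089
  P(Y=1) = 0.089 + 0.027 = 0.116
  P(Y=2) = 0.560 + 0.125 = 0.685
  P(Y=3) = 0.021 + 0.089 = 0.110
H(X|Y) = Σ_y P(y)·H(X|Y=y):
  Y=0: P(Y=0) = 0.089, P(X|Y=0) = (63/89, 26/89) → H(X|Y=0) = 0.87146
  Y=1: P(Y=1) = 0.116, P(X|Y=1) = (89/116, 27/116) → H(X|Y=1) = 0.78279
  Y=2: P(Y=2) = 0.685, P(X|Y=2) = (112/137, 25/137) → H(X|Y=2) = 0.68548
  Y=3: P(Y=3) = 0.110, P(X|Y=3) = (21/110, 89/110) → H(X|Y=3) = 0.70337
H(X|Y) = 0.089·0.87146 + 0.116·0.78279 + 0.685·0.68548 + 0.110·0.70337 = 0.7153 bits

I(X;Y) = H(X) - H(X|Y) = 0.8371 - 0.7153 = 0.1218 bits

Cross-check via I(X;Y) = H(X) + H(Y) - H(X,Y): computing H(Y) from the column sums and H(X,Y) from the 8 cells in the same way gives H(Y) = 1.3953 bits and H(X,Y) = 2.1106 bits, so
I(X;Y) = 0.8371 + 1.3953 - 2.1106 = 0.1218 bits ✓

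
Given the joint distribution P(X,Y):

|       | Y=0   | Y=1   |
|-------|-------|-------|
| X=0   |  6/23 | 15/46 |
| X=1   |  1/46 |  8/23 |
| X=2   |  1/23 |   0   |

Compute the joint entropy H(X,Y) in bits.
1.8796 bits

H(X,Y) = -Σ_{x,y} P(x,y) log₂ P(x,y). Per-cell terms -P(x,y)·log₂P(x,y):
  X=0: 0.5057, 0.5272
  X=1: 0.1201, 0.5299
  X=2: 0.1967, 0.0000
  (cells with P = 0 contribute 0)
Sum of the 6 terms: H(X,Y) = 1.8796 bits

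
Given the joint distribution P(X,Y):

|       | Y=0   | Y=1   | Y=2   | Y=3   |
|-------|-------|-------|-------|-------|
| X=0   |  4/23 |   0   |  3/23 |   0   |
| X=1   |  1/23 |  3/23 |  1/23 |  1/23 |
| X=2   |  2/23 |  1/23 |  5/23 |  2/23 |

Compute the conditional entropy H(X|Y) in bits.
1.2094 bits

H(X|Y) = H(X,Y) - H(Y)

H(X,Y) = -Σ_{x,y} P(x,y) log₂ P(x,y). Per-cell terms -P(x,y)·log₂P(x,y):
  X=0: 0.43888, 0.00000, 0.38330, 0.00000
  X=1: 0.19668, 0.38330, 0.19668, 0.19668
  X=2: 0.30640, 0.19668, 0.47862, 0.30640
  (cells with P = 0 contribute 0)
Sum of the 12 terms: H(X,Y) = 3.0836 bits

Marginal of Y (column sums):
  P(Y=0) = 4/23 + 1/23 + 2/23 = 7/23
  P(Y=1) = 0 + 3/23 + 1/23 = 4/23
  P(Y=2) = 3/23 + 1/23 + 5/23 = 9/23
  P(Y=3) = 0 + 1/23 + 2/23 = 3/23
H(Y) = -[(7/23)·log₂(7/23) + (4/23)·log₂(4/23) + (9/23)·log₂(9/23) + (3/23)·log₂(3/23)]
  = 0.52232 + 0.43888 + 0.52968 + 0.38330 = 1.8742 bits

H(X|Y) = H(X,Y) - H(Y) = 3.0836 - 1.8742 = 1.2094 bits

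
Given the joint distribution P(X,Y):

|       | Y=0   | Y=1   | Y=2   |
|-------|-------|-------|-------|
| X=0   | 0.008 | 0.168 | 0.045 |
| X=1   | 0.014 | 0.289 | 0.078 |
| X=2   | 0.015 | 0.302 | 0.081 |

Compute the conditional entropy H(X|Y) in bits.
1.5407 bits

H(X|Y) = H(X,Y) - H(Y)

H(X,Y) = -Σ_{x,y} P(x,y) log₂ P(x,y). Per-cell terms -P(x,y)·log₂P(x,y):
  X=0: 0.0557, 0.4323, 0.2013
  X=1: 0.0862, 0.5176, 0.2871
  X=2: 0.0909, 0.5217, 0.2937
Sum of the 9 terms: H(X,Y) = 2.4865 bits

Marginal of Y (column sums):
  P(Y=0) = 0.008 + 0.014 + 0.015 = 0.037
  P(Y=1) = 0.168 + 0.289 + 0.302 = 0.759
  P(Y=2) = 0.045 + 0.078 + 0.081 = 0.204
H(Y) = -[0.037·log₂(0.037) + 0.759·log₂(0.759) + 0.204·log₂(0.204)]
  = 0.1760 + 0.3020 + 0.4678 = 0.9458 bits

H(X|Y) = H(X,Y) - H(Y) = 2.4865 - 0.9458 = 1.5407 bits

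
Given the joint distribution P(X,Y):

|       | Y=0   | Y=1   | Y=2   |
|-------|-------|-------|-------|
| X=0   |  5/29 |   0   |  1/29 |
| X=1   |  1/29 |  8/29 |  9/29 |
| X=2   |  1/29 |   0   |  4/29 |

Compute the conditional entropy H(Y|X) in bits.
1.0358 bits

H(Y|X) = H(X,Y) - H(X)

H(X,Y) = -Σ_{x,y} P(x,y) log₂ P(x,y). Per-cell terms -P(x,y)·log₂P(x,y):
  X=0: 0.43725, 0.00000, 0.16752
  X=1: 0.16752, 0.51255, 0.52388
  X=2: 0.16752, 0.00000, 0.39420
  (cells with P = 0 contribute 0)
Sum of the 9 terms: H(X,Y) = 2.3704 bits

Marginal of X (row sums):
  P(X=0) = 5/29 + 0 + 1/29 = 6/29
  P(X=1) = 1/29 + 8/29 + 9/29 = 18/29
  P(X=2) = 1/29 + 0 + 4/29 = 5/29
H(X) = -[(6/29)·log₂(6/29) + (18/29)·log₂(18/29) + (5/29)·log₂(5/29)]
  = 0.47028 + 0.42707 + 0.43725 = 1.3346 bits

H(Y|X) = H(X,Y) - H(X) = 2.3704 - 1.3346 = 1.0358 bits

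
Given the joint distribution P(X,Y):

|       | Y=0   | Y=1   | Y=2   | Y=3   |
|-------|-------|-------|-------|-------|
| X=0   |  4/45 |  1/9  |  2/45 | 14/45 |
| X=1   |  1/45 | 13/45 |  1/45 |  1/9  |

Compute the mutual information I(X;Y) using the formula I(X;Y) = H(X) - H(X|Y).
0.1576 bits

I(X;Y) = H(X) - H(X|Y)

Marginal of X (row sums):
  P(X=0) = 4/45 + 1/9 + 2/45 + 14/45 = 5/9
  P(X=1) = 1/45 + 13/45 + 1/45 + 1/9 = 4/9
H(X) = -[(5/9)·log₂(5/9) + (4/9)·log₂(4/9)]
  = 0.47111 + 0.51997 = 0.99108 bits

Marginal of Y (column sums):
  P(Y=0) = 4/45 + 1/45 = 1/9
  P(Y=1) = 1/9 + 13/45 = 2/5
  P(Y=2) = 2/45 + 1/45 = 1/15
  P(Y=3) = 14/45 + 1/9 = 19/45
H(X|Y) = Σ_y P(y)·H(X|Y=y):
  Y=0: P(Y=0) = 1/9, P(X|Y=0) = (4/5, 1/5) → H(X|Y=0) = 0.72193
  Y=1: P(Y=1) = 2/5, P(X|Y=1) = (5/18, 13/18) → H(X|Y=1) = 0.85241
  Y=2: P(Y=2) = 1/15, P(X|Y=2) = (2/3, 1/3) → H(X|Y=2) = 0.91830
  Y=3: P(Y=3) = 19/45, P(X|Y=3) = (14/19, 5/19) → H(X|Y=3) = 0.83147
H(X|Y) = (1/9)·0.72193 + (2/5)·0.85241 + (1/15)·0.91830 + (19/45)·0.83147 = 0.83346 bits

I(X;Y) = H(X) - H(X|Y) = 0.99108 - 0.83346 = 0.1576 bits

Cross-check via I(X;Y) = H(X) + H(Y) - H(X,Y): computing H(Y) from the column sums and H(X,Y) from the 8 cells in the same way gives H(Y) = 1.66666 bits and H(X,Y) = 2.50012 bits, so
I(X;Y) = 0.99108 + 1.66666 - 2.50012 = 0.1576 bits ✓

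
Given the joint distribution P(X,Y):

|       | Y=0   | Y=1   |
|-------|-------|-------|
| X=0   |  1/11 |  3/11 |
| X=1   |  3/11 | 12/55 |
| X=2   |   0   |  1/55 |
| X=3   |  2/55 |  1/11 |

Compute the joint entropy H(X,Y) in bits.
2.4096 bits

H(X,Y) = -Σ_{x,y} P(x,y) log₂ P(x,y). Per-cell terms -P(x,y)·log₂P(x,y):
  X=0: 0.3145, 0.5112
  X=1: 0.5112, 0.4792
  X=2: 0.0000, 0.1051
  X=3: 0.1739, 0.3145
  (cells with P = 0 contribute 0)
Sum of the 8 terms: H(X,Y) = 2.4096 bits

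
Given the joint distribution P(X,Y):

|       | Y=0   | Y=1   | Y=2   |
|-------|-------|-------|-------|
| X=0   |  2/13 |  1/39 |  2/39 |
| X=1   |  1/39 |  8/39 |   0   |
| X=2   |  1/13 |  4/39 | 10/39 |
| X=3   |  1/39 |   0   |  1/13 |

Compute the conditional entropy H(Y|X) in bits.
1.0848 bits

H(Y|X) = H(X,Y) - H(X)

H(X,Y) = -Σ_{x,y} P(x,y) log₂ P(x,y). Per-cell terms -P(x,y)·log₂P(x,y):
  X=0: 0.41545, 0.13552, 0.21976
  X=1: 0.13552, 0.46880, 0.00000
  X=2: 0.28465, 0.33696, 0.50345
  X=3: 0.13552, 0.00000, 0.28465
  (cells with P = 0 contribute 0)
Sum of the 12 terms: H(X,Y) = 2.9203 bits

Marginal of X (row sums):
  P(X=0) = 2/13 + 1/39 + 2/39 = 3/13
  P(X=1) = 1/39 + 8/39 + 0 = 3/13
  P(X=2) = 1/13 + 4/39 + 10/39 = 17/39
  P(X=3) = 1/39 + 0 + 1/13 = 4/39
H(X) = -[(3/13)·log₂(3/13) + (3/13)·log₂(3/13) + (17/39)·log₂(17/39) + (4/39)·log₂(4/39)]
  = 0.48819 + 0.48819 + 0.52218 + 0.33696 = 1.8355 bits

H(Y|X) = H(X,Y) - H(X) = 2.9203 - 1.8355 = 1.0848 bits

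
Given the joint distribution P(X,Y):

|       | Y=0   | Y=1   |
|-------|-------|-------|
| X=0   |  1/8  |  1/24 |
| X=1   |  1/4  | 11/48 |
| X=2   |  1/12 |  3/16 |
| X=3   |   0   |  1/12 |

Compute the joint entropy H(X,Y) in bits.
2.6035 bits

H(X,Y) = -Σ_{x,y} P(x,y) log₂ P(x,y). Per-cell terms -P(x,y)·log₂P(x,y):
  X=0: 0.37500, 0.19104
  X=1: 0.50000, 0.48710
  X=2: 0.29875, 0.45282
  X=3: 0.00000, 0.29875
  (cells with P = 0 contribute 0)
Sum of the 8 terms: H(X,Y) = 2.6035 bits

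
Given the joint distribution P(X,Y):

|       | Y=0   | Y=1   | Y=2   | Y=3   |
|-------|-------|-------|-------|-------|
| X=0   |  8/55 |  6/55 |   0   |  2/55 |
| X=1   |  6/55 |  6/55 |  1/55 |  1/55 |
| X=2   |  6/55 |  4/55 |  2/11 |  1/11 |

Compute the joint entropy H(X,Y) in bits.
3.2201 bits

H(X,Y) = -Σ_{x,y} P(x,y) log₂ P(x,y). Per-cell terms -P(x,y)·log₂P(x,y):
  X=0: 0.40456, 0.34870, 0.00000, 0.17387
  X=1: 0.34870, 0.34870, 0.10512, 0.10512
  X=2: 0.34870, 0.27501, 0.44717, 0.31449
  (cells with P = 0 contribute 0)
Sum of the 12 terms: H(X,Y) = 3.2201 bits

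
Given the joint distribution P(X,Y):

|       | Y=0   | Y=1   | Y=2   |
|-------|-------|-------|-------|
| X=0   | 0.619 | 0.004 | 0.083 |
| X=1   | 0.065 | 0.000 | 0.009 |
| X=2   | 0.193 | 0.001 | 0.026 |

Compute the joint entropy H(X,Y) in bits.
1.6806 bits

H(X,Y) = -Σ_{x,y} P(x,y) log₂ P(x,y). Per-cell terms -P(x,y)·log₂P(x,y):
  X=0: 0.42834, 0.03186, 0.29803
  X=1: 0.25632, 0.00000, 0.06116
  X=2: 0.45805, 0.00997, 0.13690
  (cells with P = 0 contribute 0)
Sum of the 9 terms: H(X,Y) = 1.6806 bits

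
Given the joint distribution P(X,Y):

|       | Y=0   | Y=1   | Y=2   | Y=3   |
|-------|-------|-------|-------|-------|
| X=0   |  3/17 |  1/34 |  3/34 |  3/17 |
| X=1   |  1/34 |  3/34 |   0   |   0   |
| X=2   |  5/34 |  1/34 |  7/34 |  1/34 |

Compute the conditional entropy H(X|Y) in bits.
1.0503 bits

H(X|Y) = H(X,Y) - H(Y)

H(X,Y) = -Σ_{x,y} P(x,y) log₂ P(x,y). Per-cell terms -P(x,y)·log₂P(x,y):
  X=0: 0.44162, 0.14963, 0.30904, 0.44162
  X=1: 0.14963, 0.30904, 0.00000, 0.00000
  X=2: 0.40670, 0.14963, 0.46943, 0.14963
  (cells with P = 0 contribute 0)
Sum of the 12 terms: H(X,Y) = 2.9760 bits

Marginal of Y (column sums):
  P(Y=0) = 3/17 + 1/34 + 5/34 = 6/17
  P(Y=1) = 1/34 + 3/34 + 1/34 = 5/34
  P(Y=2) = 3/34 + 0 + 7/34 = 5/17
  P(Y=3) = 3/17 + 0 + 1/34 = 7/34
H(Y) = -[(6/17)·log₂(6/17) + (5/34)·log₂(5/34) + (5/17)·log₂(5/17) + (7/34)·log₂(7/34)]
  = 0.53029 + 0.40670 + 0.51927 + 0.46943 = 1.9257 bits

H(X|Y) = H(X,Y) - H(Y) = 2.9760 - 1.9257 = 1.0503 bits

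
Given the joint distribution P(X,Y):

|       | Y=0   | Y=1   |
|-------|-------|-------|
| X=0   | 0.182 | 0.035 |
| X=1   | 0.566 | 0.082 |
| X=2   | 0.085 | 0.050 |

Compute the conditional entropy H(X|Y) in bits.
1.2449 bits

H(X|Y) = H(X,Y) - H(Y)

H(X,Y) = -Σ_{x,y} P(x,y) log₂ P(x,y). Per-cell terms -P(x,y)·log₂P(x,y):
  X=0: 0.44735, 0.16928
  X=1: 0.46476, 0.29588
  X=2: 0.30229, 0.21610
Sum of the 6 terms: H(X,Y) = 1.8957 bits

Marginal of Y (column sums):
  P(Y=0) = 0.182 + 0.566 + 0.085 = 0.833
  P(Y=1) = 0.035 + 0.082 + 0.050 = 0.167
H(Y) = -[0.833·log₂(0.833) + 0.167·log₂(0.167)]
  = 0.21959 + 0.43121 = 0.6508 bits

H(X|Y) = H(X,Y) - H(Y) = 1.8957 - 0.6508 = 1.2449 bits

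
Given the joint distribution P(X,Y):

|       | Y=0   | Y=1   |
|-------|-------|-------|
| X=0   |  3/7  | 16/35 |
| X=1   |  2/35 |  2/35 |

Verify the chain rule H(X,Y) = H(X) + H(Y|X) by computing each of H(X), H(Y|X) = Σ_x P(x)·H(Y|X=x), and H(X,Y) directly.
H(X) = 0.5127 bits, H(Y|X) = 0.9993 bits, H(X,Y) = 1.5120 bits

Marginal of X (row sums):
  P(X=0) = 3/7 + 16/35 = 31/35
  P(X=1) = 2/35 + 2/35 = 4/35
H(X) = -[(31/35)·log₂(31/35) + (4/35)·log₂(4/35)]
  = 0.15508 + 0.35763 = 0.5127 bits

H(Y|X) = Σ_x P(x)·H(Y|X=x):
  X=0: P(X=0) = 31/35, P(Y|X=0) = (15/31, 16/31) → H(Y|X=0) = 0.99925
  X=1: P(X=1) = 4/35, P(Y|X=1) = (1/2, 1/2) → H(Y|X=1) = 1.00000
H(Y|X) = (31/35)·0.99925 + (4/35)·1.00000 = 0.9993 bits

H(X,Y) = -Σ_{x,y} P(x,y) log₂ P(x,y). Per-cell terms -P(x,y)·log₂P(x,y):
  X=0: 0.52388, 0.51624
  X=1: 0.23596, 0.23596
Sum of the 4 terms: H(X,Y) = 1.5120 bits

Chain rule check:
  H(X) + H(Y|X) = 0.5127 + 0.9993 = 1.5120 bits
  H(X,Y) = 1.5120 bits
✓ Chain rule verified.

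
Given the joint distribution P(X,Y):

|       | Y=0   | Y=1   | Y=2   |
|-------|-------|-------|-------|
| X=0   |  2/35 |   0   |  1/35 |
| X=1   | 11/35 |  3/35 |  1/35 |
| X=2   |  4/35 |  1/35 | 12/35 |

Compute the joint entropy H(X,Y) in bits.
2.3913 bits

H(X,Y) = -Σ_{x,y} P(x,y) log₂ P(x,y). Per-cell terms -P(x,y)·log₂P(x,y):
  X=0: 0.23596, 0.00000, 0.14655
  X=1: 0.52481, 0.30380, 0.14655
  X=2: 0.35763, 0.14655, 0.52948
  (cells with P = 0 contribute 0)
Sum of the 9 terms: H(X,Y) = 2.3913 bits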